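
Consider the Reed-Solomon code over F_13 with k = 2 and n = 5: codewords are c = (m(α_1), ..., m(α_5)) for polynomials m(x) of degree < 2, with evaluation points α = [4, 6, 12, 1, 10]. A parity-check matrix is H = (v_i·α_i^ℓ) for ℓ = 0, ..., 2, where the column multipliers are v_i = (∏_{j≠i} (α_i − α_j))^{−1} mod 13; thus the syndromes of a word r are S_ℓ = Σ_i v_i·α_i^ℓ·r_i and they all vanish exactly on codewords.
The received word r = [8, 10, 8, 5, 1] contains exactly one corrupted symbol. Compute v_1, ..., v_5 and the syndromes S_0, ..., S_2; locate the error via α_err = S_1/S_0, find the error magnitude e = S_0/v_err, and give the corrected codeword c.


S = (6, 7, 6), error at position 3, error magnitude e = 5, c = [8, 10, 3, 5, 1].

Step 1: column multipliers v_i = (∏_{j≠i}(α_i − α_j))^{−1} mod 13.
  i = 1 (α = 4): (4−6)(4−12)(4−1)(4−10) = (−2)·(−8)·3·(−6) = −288 ≡ 11, so v_1 = 11^{−1} = 6 (mod 13).
  i = 2 (α = 6): (6−4)(6−12)(6−1)(6−10) = 2·(−6)·5·(−4) = 240 ≡ 6, so v_2 = 6^{−1} = 11 (mod 13).
  i = 3 (α = 12): (12−4)(12−6)(12−1)(12−10) = 8·6·11·2 = 1056 ≡ 3, so v_3 = 3^{−1} = 9 (mod 13).
  i = 4 (α = 1): (1−4)(1−6)(1−12)(1−10) = (−3)·(−5)·(−11)·(−9) = 1485 ≡ 3, so v_4 = 3^{−1} = 9 (mod 13).
  i = 5 (α = 10): (10−4)(10−6)(10−12)(10−1) = 6·4·(−2)·9 = −432 ≡ 10, so v_5 = 10^{−1} = 4 (mod 13).
  v = [6, 11, 9, 9, 4].
Step 2: syndromes of r = [8, 10, 8, 5, 1] (all sums mod 13).
  S_0 = Σ v_i r_i = 6·8 + 11·10 + 9·8 + 9·5 + 4·1 = 279 ≡ 6.
  S_1 = Σ v_i α_i r_i = 6·4·8 + 11·6·10 + 9·12·8 + 9·1·5 + 4·10·1 = 1801 ≡ 7.
  α_i^2 mod 13 = [3, 10, 1, 1, 9].
  S_2 = Σ v_i α_i^2 r_i = 6·3·8 + 11·10·10 + 9·1·8 + 9·1·5 + 4·9·1 = 1397 ≡ 6.
  S = (6, 7, 6) ≠ 0, so r is not a codeword (an error is present).
Step 3: locate the error. For a single error e at position i, S_ℓ = v_i·e·α_i^ℓ, so α_err = S_1/S_0.
  S_0^{−1} = 6^{−1} = 11 (mod 13), so α_err = 7·11 = 77 ≡ 12 = α_3. Error position i = 3.
  Consistency check: S_2/S_1 = 6·2 = 12 ≡ 12 = α_err ✓ (single-error assumption holds).
Step 4: error magnitude e = S_0/v_3 = S_0·∏_{j≠3}(α_3 − α_j) = 6·3 = 18 ≡ 5 (mod 13).
Step 5: correct position 3: c_3 = r_3 − e = 8 − 5 ≡ 3 (mod 13). Hence c = [8, 10, 3, 5, 1].
  Check: interpolating c through the α_i gives m(x) = 4 + 1·x (degree < 2) with m(α_i) = c_i for every i, so c is indeed a codeword.


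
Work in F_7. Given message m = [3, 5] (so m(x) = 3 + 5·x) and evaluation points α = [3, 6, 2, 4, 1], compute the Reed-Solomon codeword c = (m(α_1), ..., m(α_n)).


c = [4, 5, 6, 2, 1]

Message polynomial: m(x) = 3 + 5·x (mod 7).
For each evaluation point α_i, compute m(α_i) mod 7:
  α_1 = 3: Horner steps 5 → 4, so m(3) = 4.
  α_2 = 6: Horner steps 5 → 5, so m(6) = 5.
  α_3 = 2: Horner steps 5 → 6, so m(2) = 6.
  α_4 = 4: Horner steps 5 → 2, so m(4) = 2.
  α_5 = 1: Horner steps 5 → 1, so m(1) = 1.
Codeword c = [4, 5, 6, 2, 1] ∈ F_7^5.


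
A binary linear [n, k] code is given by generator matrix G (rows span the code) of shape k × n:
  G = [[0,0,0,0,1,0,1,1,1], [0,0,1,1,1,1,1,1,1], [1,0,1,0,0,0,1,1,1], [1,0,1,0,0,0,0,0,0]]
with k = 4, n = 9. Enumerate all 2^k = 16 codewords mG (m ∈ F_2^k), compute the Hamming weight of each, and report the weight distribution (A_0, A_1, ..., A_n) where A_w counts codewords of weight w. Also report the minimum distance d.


Weight distribution: A_0 = 1, A_1 = 1, A_2 = 1, A_3 = 4, A_4 = 3, A_5 = 1, A_6 = 3, A_7 = 2. Minimum distance d = 1.

Enumerate all 2^4 = 16 messages m ∈ F_2^4.
For each, compute codeword c = mG in F_2^9, then tally its weight.
  m = 0000 → c = 000000000, weight = 0.
  m = 1000 → c = 000010111, weight = 4.
  m = 0100 → c = 001111111, weight = 7.
  m = 1100 → c = 001101000, weight = 3.
  m = 0010 → c = 101000111, weight = 5.
  m = 1010 → c = 101010000, weight = 3.
  m = 0110 → c = 100111000, weight = 4.
  m = 1110 → c = 100101111, weight = 6.
  m = 0001 → c = 101000000, weight = 2.
  m = 1001 → c = 101010111, weight = 6.
  m = 0101 → c = 100111111, weight = 7.
  m = 1101 → c = 100101000, weight = 3.
  m = 0011 → c = 000000111, weight = 3.
  m = 1011 → c = 000010000, weight = 1.
  m = 0111 → c = 001111000, weight = 4.
  m = 1111 → c = 001101111, weight = 6.
Tally weights:
  weight 0: 1 codewords.
  weight 1: 1 codewords.
  weight 2: 1 codewords.
  weight 3: 4 codewords.
  weight 4: 3 codewords.
  weight 5: 1 codewords.
  weight 6: 3 codewords.
  weight 7: 2 codewords.
Minimum distance d = smallest w > 0 with A_w > 0 = 1.
Sanity: Σ A_w = 16 = 2^4 = 16 ✓.


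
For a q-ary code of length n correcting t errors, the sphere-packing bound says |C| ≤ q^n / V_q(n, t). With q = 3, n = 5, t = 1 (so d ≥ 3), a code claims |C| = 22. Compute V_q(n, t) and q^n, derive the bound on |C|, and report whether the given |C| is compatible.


V_q(n, t) = 11, q^n = 243, Hamming bound = 22, |C| = 22 ≤ bound (satisfied).

Step 1: Compute V_q(n, t) = Σ_{j=0}^1 C(n, j) (q−1)^j.
  j = 0: C(5,0)·(2)^0 = 1·1 = 1.
  j = 1: C(5,1)·(2)^1 = 5·2 = 10.
  V_q(n, t) = 1 + 10 = 11.
Step 2: q^n = 3^5 = 243.
Step 3: Hamming bound ⌊q^n / V_q(n,t)⌋ = ⌊243/11⌋ = 22.
Step 4: Compare |C| = 22 to 22: satisfied.
The claimed |C| lies at the Hamming bound (tight).


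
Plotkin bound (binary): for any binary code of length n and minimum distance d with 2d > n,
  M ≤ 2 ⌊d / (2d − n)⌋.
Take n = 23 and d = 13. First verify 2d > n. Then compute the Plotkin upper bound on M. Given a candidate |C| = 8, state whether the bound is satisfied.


Plotkin bound M ≤ 8; given |C| = 8 ≤ bound (satisfied).

Check applicability: 2d = 26, n = 23.
2d − n = 3 > 0, so Plotkin applies.
Compute d/(2d−n) = 13/3 ≈ 4.3333.
⌊d/(2d−n)⌋ = 4.
Plotkin bound: M ≤ 2·4 = 8.
Given |C| = 8, check: satisfied.
This |C| is at the Plotkin bound.


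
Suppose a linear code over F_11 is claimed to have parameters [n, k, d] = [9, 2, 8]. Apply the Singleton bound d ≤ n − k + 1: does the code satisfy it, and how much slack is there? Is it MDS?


Singleton RHS = n − k + 1 = 8, slack = 0, bound satisfied, MDS.

Singleton bound: d ≤ n − k + 1.
Here n = 9, k = 2, so n − k + 1 = 8.
Given d = 8, check d ≤ 8: YES.
Slack = (n − k + 1) − d = 0.
The code is MDS (slack = 0).
Description: the claimed parameters are [9, 2, 8]_11; such a code would be MDS (meets Singleton bound).


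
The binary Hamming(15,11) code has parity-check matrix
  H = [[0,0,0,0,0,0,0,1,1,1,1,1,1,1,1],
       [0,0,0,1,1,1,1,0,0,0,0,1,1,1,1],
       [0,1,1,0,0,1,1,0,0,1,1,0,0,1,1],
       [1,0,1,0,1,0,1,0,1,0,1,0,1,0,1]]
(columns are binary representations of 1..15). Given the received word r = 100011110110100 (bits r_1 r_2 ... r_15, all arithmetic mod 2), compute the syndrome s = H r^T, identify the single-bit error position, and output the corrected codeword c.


s = (0, 0, 0, 1)^T, error position = 1, corrected codeword c = 000011110110100

Compute s = H r^T mod 2 one row at a time:
  s_1 = 1 + 0 + 1 + 1 + 0 + 1 + 0 + 0 = 4 ≡ 0 (mod 2).
  s_2 = 0 + 1 + 1 + 1 + 0 + 1 + 0 + 0 = 4 ≡ 0 (mod 2).
  s_3 = 0 + 0 + 1 + 1 + 1 + 1 + 0 + 0 = 4 ≡ 0 (mod 2).
  s_4 = 1 + 0 + 1 + 1 + 0 + 1 + 1 + 0 = 5 ≡ 1 (mod 2).
s = (0, 0, 0, 1)^T — this equals column 1 of H (binary 0001), so error is at position 1.
Correct: flip bit 1 of r = 100011110110100 to get c = 000011110110100.


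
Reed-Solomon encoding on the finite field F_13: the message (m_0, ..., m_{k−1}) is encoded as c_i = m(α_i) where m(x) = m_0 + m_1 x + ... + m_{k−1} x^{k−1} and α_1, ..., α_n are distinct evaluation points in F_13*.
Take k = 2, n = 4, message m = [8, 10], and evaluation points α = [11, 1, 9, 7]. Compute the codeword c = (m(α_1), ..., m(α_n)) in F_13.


c = [1, 5, 7, 0]

Message polynomial: m(x) = 8 + 10·x (mod 13).
For each evaluation point α_i, compute m(α_i) mod 13:
  α_1 = 11: Horner steps 10 → 1, so m(11) = 1.
  α_2 = 1: Horner steps 10 → 5, so m(1) = 5.
  α_3 = 9: Horner steps 10 → 7, so m(9) = 7.
  α_4 = 7: Horner steps 10 → 0, so m(7) = 0.
Codeword c = [1, 5, 7, 0] ∈ F_13^4.


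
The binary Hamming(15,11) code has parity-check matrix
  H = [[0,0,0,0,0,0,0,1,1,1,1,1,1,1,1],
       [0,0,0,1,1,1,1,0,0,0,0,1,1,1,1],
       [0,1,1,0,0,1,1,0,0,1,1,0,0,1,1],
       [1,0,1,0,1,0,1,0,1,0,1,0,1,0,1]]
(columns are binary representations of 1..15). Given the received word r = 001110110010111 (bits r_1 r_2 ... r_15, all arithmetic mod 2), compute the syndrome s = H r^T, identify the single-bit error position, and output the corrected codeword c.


s = (1, 0, 1, 0)^T, error position = 10, corrected codeword c = 001110110110111

Compute s = H r^T mod 2 one row at a time:
  s_1 = 1 + 0 + 0 + 1 + 0 + 1 + 1 + 1 = 5 ≡ 1 (mod 2).
  s_2 = 1 + 1 + 0 + 1 + 0 + 1 + 1 + 1 = 6 ≡ 0 (mod 2).
  s_3 = 0 + 1 + 0 + 1 + 0 + 1 + 1 + 1 = 5 ≡ 1 (mod 2).
  s_4 = 0 + 1 + 1 + 1 + 0 + 1 + 1 + 1 = 6 ≡ 0 (mod 2).
s = (1, 0, 1, 0)^T — this equals column 10 of H (binary 1010), so error is at position 10.
Correct: flip bit 10 of r = 001110110010111 to get c = 001110110110111.


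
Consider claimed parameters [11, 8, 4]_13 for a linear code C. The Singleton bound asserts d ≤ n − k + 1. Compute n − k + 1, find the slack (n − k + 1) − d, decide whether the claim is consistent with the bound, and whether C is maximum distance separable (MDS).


Singleton RHS = n − k + 1 = 4, slack = 0, bound satisfied, MDS.

Singleton bound: d ≤ n − k + 1.
Here n = 11, k = 8, so n − k + 1 = 4.
Given d = 4, check d ≤ 4: YES.
Slack = (n − k + 1) − d = 0.
The code is MDS (slack = 0).
Description: the claimed parameters are [11, 8, 4]_13; such a code would be MDS (meets Singleton bound).


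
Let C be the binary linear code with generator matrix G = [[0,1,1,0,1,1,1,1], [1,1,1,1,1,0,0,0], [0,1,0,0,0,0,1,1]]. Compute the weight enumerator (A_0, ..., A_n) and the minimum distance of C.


Weight distribution: A_0 = 1, A_3 = 2, A_4 = 1, A_5 = 2, A_6 = 2. Minimum distance d = 3.

Enumerate all 2^3 = 8 messages m ∈ F_2^3.
For each, compute codeword c = mG in F_2^8, then tally its weight.
  m = 000 → c = 00000000, weight = 0.
  m = 100 → c = 01101111, weight = 6.
  m = 010 → c = 11111000, weight = 5.
  m = 110 → c = 10010111, weight = 5.
  m = 001 → c = 01000011, weight = 3.
  m = 101 → c = 00101100, weight = 3.
  m = 011 → c = 10111011, weight = 6.
  m = 111 → c = 11010100, weight = 4.
Tally weights:
  weight 0: 1 codewords.
  weight 3: 2 codewords.
  weight 4: 1 codewords.
  weight 5: 2 codewords.
  weight 6: 2 codewords.
Minimum distance d = smallest w > 0 with A_w > 0 = 3.
Sanity: Σ A_w = 8 = 2^3 = 8 ✓.


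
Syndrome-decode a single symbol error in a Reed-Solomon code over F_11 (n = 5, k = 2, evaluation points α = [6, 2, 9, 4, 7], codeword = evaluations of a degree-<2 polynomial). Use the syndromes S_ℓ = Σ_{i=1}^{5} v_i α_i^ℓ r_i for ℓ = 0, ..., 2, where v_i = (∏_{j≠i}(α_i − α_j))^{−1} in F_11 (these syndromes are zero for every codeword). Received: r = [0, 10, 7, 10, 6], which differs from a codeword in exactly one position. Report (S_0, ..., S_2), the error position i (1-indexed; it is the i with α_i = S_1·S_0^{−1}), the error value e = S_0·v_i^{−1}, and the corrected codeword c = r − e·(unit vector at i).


S = (9, 7, 3), error at position 2, error magnitude e = 1, c = [0, 9, 7, 10, 6].

Step 1: column multipliers v_i = (∏_{j≠i}(α_i − α_j))^{−1} mod 11.
  i = 1 (α = 6): (6−2)(6−9)(6−4)(6−7) = 4·(−3)·2·(−1) = 24 ≡ 2, so v_1 = 2^{−1} = 6 (mod 11).
  i = 2 (α = 2): (2−6)(2−9)(2−4)(2−7) = (−4)·(−7)·(−2)·(−5) = 280 ≡ 5, so v_2 = 5^{−1} = 9 (mod 11).
  i = 3 (α = 9): (9−6)(9−2)(9−4)(9−7) = 3·7·5·2 = 210 ≡ 1, so v_3 = 1^{−1} = 1 (mod 11).
  i = 4 (α = 4): (4−6)(4−2)(4−9)(4−7) = (−2)·2·(−5)·(−3) = −60 ≡ 6, so v_4 = 6^{−1} = 2 (mod 11).
  i = 5 (α = 7): (7−6)(7−2)(7−9)(7−4) = 1·5·(−2)·3 = −30 ≡ 3, so v_5 = 3^{−1} = 4 (mod 11).
  v = [6, 9, 1, 2, 4].
Step 2: syndromes of r = [0, 10, 7, 10, 6] (all sums mod 11).
  S_0 = Σ v_i r_i = 6·0 + 9·10 + 1·7 + 2·10 + 4·6 = 141 ≡ 9.
  S_1 = Σ v_i α_i r_i = 6·6·0 + 9·2·10 + 1·9·7 + 2·4·10 + 4·7·6 = 491 ≡ 7.
  α_i^2 mod 11 = [3, 4, 4, 5, 5].
  S_2 = Σ v_i α_i^2 r_i = 6·3·0 + 9·4·10 + 1·4·7 + 2·5·10 + 4·5·6 = 608 ≡ 3.
  S = (9, 7, 3) ≠ 0, so r is not a codeword (an error is present).
Step 3: locate the error. For a single error e at position i, S_ℓ = v_i·e·α_i^ℓ, so α_err = S_1/S_0.
  S_0^{−1} = 9^{−1} = 5 (mod 11), so α_err = 7·5 = 35 ≡ 2 = α_2. Error position i = 2.
  Consistency check: S_2/S_1 = 3·8 = 24 ≡ 2 = α_err ✓ (single-error assumption holds).
Step 4: error magnitude e = S_0/v_2 = S_0·∏_{j≠2}(α_2 − α_j) = 9·5 = 45 ≡ 1 (mod 11).
Step 5: correct position 2: c_2 = r_2 − e = 10 − 1 ≡ 9 (mod 11). Hence c = [0, 9, 7, 10, 6].
  Check: interpolating c through the α_i gives m(x) = 8 + 6·x (degree < 2) with m(α_i) = c_i for every i, so c is indeed a codeword.


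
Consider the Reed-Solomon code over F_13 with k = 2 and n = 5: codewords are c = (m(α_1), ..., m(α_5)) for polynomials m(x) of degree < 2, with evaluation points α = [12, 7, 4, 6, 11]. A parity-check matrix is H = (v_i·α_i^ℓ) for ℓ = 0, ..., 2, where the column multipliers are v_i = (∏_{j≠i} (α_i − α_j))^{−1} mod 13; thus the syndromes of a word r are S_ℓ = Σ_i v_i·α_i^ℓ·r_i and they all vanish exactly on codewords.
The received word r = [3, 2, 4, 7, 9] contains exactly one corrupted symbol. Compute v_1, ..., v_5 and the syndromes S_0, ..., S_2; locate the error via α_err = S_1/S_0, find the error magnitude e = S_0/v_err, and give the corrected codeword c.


S = (9, 8, 10), error at position 5, error magnitude e = 1, c = [3, 2, 4, 7, 8].

Step 1: column multipliers v_i = (∏_{j≠i}(α_i − α_j))^{−1} mod 13.
  i = 1 (α = 12): (12−7)(12−4)(12−6)(12−11) = 5·8·6·1 = 240 ≡ 6, so v_1 = 6^{−1} = 11 (mod 13).
  i = 2 (α = 7): (7−12)(7−4)(7−6)(7−11) = (−5)·3·1·(−4) = 60 ≡ 8, so v_2 = 8^{−1} = 5 (mod 13).
  i = 3 (α = 4): (4−12)(4−7)(4−6)(4−11) = (−8)·(−3)·(−2)·(−7) = 336 ≡ 11, so v_3 = 11^{−1} = 6 (mod 13).
  i = 4 (α = 6): (6−12)(6−7)(6−4)(6−11) = (−6)·(−1)·2·(−5) = −60 ≡ 5, so v_4 = 5^{−1} = 8 (mod 13).
  i = 5 (α = 11): (11−12)(11−7)(11−4)(11−6) = (−1)·4·7·5 = −140 ≡ 3, so v_5 = 3^{−1} = 9 (mod 13).
  v = [11, 5, 6, 8, 9].
Step 2: syndromes of r = [3, 2, 4, 7, 9] (all sums mod 13).
  S_0 = Σ v_i r_i = 11·3 + 5·2 + 6·4 + 8·7 + 9·9 = 204 ≡ 9.
  S_1 = Σ v_i α_i r_i = 11·12·3 + 5·7·2 + 6·4·4 + 8·6·7 + 9·11·9 = 1789 ≡ 8.
  α_i^2 mod 13 = [1, 10, 3, 10, 4].
  S_2 = Σ v_i α_i^2 r_i = 11·1·3 + 5·10·2 + 6·3·4 + 8·10·7 + 9·4·9 = 1089 ≡ 10.
  S = (9, 8, 10) ≠ 0, so r is not a codeword (an error is present).
Step 3: locate the error. For a single error e at position i, S_ℓ = v_i·e·α_i^ℓ, so α_err = S_1/S_0.
  S_0^{−1} = 9^{−1} = 3 (mod 13), so α_err = 8·3 = 24 ≡ 11 = α_5. Error position i = 5.
  Consistency check: S_2/S_1 = 10·5 = 50 ≡ 11 = α_err ✓ (single-error assumption holds).
Step 4: error magnitude e = S_0/v_5 = S_0·∏_{j≠5}(α_5 − α_j) = 9·3 = 27 ≡ 1 (mod 13).
Step 5: correct position 5: c_5 = r_5 − e = 9 − 1 ≡ 8 (mod 13). Hence c = [3, 2, 4, 7, 8].
  Check: interpolating c through the α_i gives m(x) = 11 + 8·x (degree < 2) with m(α_i) = c_i for every i, so c is indeed a codeword.


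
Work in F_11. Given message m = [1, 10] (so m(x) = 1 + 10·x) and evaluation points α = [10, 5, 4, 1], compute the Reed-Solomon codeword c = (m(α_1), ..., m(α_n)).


c = [2, 7, 8, 0]

Message polynomial: m(x) = 1 + 10·x (mod 11).
For each evaluation point α_i, compute m(α_i) mod 11:
  α_1 = 10: Horner steps 10 → 2, so m(10) = 2.
  α_2 = 5: Horner steps 10 → 7, so m(5) = 7.
  α_3 = 4: Horner steps 10 → 8, so m(4) = 8.
  α_4 = 1: Horner steps 10 → 0, so m(1) = 0.
Codeword c = [2, 7, 8, 0] ∈ F_11^4.


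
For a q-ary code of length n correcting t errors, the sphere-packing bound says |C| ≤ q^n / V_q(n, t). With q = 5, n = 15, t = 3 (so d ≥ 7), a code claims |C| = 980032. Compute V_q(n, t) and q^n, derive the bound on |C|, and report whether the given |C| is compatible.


V_q(n, t) = 30861, q^n = 30517578125, Hamming bound = 988871, |C| = 980032 ≤ bound (satisfied).

Step 1: Compute V_q(n, t) = Σ_{j=0}^3 C(n, j) (q−1)^j.
  j = 0: C(15,0)·(4)^0 = 1·1 = 1.
  j = 1: C(15,1)·(4)^1 = 15·4 = 60.
  j = 2: C(15,2)·(4)^2 = 105·16 = 1680.
  j = 3: C(15,3)·(4)^3 = 455·64 = 29120.
  V_q(n, t) = 1 + 60 + 1680 + 29120 = 30861.
Step 2: q^n = 5^15 = 30517578125.
Step 3: Hamming bound ⌊q^n / V_q(n,t)⌋ = ⌊30517578125/30861⌋ = 988871.
Step 4: Compare |C| = 980032 to 988871: satisfied.
The claimed |C| lies below the Hamming bound.


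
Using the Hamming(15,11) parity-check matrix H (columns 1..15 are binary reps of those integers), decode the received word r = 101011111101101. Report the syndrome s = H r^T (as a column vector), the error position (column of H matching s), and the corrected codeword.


s = (0, 0, 1, 1)^T, error position = 3, corrected codeword c = 100011111101101

Compute s = H r^T mod 2 one row at a time:
  s_1 = 1 + 1 + 1 + 0 + 1 + 1 + 0 + 1 = 6 ≡ 0 (mod 2).
  s_2 = 0 + 1 + 1 + 1 + 1 + 1 + 0 + 1 = 6 ≡ 0 (mod 2).
  s_3 = 0 + 1 + 1 + 1 + 1 + 0 + 0 + 1 = 5 ≡ 1 (mod 2).
  s_4 = 1 + 1 + 1 + 1 + 1 + 0 + 1 + 1 = 7 ≡ 1 (mod 2).
s = (0, 0, 1, 1)^T — this equals column 3 of H (binary 0011), so error is at position 3.
Correct: flip bit 3 of r = 101011111101101 to get c = 100011111101101.


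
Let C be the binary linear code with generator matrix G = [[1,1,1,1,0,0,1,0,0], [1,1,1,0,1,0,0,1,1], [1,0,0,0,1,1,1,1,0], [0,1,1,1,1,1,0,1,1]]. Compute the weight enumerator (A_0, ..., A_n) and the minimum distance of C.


Weight distribution: A_0 = 1, A_1 = 1, A_3 = 1, A_4 = 3, A_5 = 5, A_6 = 4, A_7 = 1. Minimum distance d = 1.

Enumerate all 2^4 = 16 messages m ∈ F_2^4.
For each, compute codeword c = mG in F_2^9, then tally its weight.
  m = 0000 → c = 000000000, weight = 0.
  m = 1000 → c = 111100100, weight = 5.
  m = 0100 → c = 111010011, weight = 6.
  m = 1100 → c = 000110111, weight = 5.
  m = 0010 → c = 100011110, weight = 5.
  m = 1010 → c = 011111010, weight = 6.
  m = 0110 → c = 011001101, weight = 5.
  m = 1110 → c = 100101001, weight = 4.
  m = 0001 → c = 011111011, weight = 7.
  m = 1001 → c = 100011111, weight = 6.
  m = 0101 → c = 100101000, weight = 3.
  m = 1101 → c = 011001100, weight = 4.
  m = 0011 → c = 111100101, weight = 6.
  m = 1011 → c = 000000001, weight = 1.
  m = 0111 → c = 000110110, weight = 4.
  m = 1111 → c = 111010010, weight = 5.
Tally weights:
  weight 0: 1 codewords.
  weight 1: 1 codewords.
  weight 3: 1 codewords.
  weight 4: 3 codewords.
  weight 5: 5 codewords.
  weight 6: 4 codewords.
  weight 7: 1 codewords.
Minimum distance d = smallest w > 0 with A_w > 0 = 1.
Sanity: Σ A_w = 16 = 2^4 = 16 ✓.


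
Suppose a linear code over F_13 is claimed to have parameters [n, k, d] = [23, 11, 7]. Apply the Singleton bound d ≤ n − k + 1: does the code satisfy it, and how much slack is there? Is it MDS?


Singleton RHS = n − k + 1 = 13, slack = 6, bound satisfied, not MDS.

Singleton bound: d ≤ n − k + 1.
Here n = 23, k = 11, so n − k + 1 = 13.
Given d = 7, check d ≤ 13: YES.
Slack = (n − k + 1) − d = 6.
The code is NOT MDS (slack = 6 > 0).
Description: the claimed parameters are [23, 11, 7]_13; such a code would be non-MDS.


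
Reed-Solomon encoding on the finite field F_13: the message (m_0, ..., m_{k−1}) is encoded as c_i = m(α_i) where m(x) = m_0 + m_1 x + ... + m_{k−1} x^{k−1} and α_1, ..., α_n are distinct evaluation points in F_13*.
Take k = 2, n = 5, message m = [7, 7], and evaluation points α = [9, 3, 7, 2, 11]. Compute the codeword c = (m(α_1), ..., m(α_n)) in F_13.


c = [5, 2, 4, 8, 6]

Message polynomial: m(x) = 7 + 7·x (mod 13).
For each evaluation point α_i, compute m(α_i) mod 13:
  α_1 = 9: Horner steps 7 → 5, so m(9) = 5.
  α_2 = 3: Horner steps 7 → 2, so m(3) = 2.
  α_3 = 7: Horner steps 7 → 4, so m(7) = 4.
  α_4 = 2: Horner steps 7 → 8, so m(2) = 8.
  α_5 = 11: Horner steps 7 → 6, so m(11) = 6.
Codeword c = [5, 2, 4, 8, 6] ∈ F_13^5.


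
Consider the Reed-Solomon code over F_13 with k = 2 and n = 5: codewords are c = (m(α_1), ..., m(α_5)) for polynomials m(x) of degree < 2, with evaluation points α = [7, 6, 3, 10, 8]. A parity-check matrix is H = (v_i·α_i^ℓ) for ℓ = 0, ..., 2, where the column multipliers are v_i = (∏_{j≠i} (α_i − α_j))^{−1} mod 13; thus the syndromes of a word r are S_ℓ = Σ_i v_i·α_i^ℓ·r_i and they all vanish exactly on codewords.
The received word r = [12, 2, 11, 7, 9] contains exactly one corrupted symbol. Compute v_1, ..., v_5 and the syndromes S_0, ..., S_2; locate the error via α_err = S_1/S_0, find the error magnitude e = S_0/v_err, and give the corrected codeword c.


S = (9, 12, 3), error at position 4, error magnitude e = 4, c = [12, 2, 11, 3, 9].

Step 1: column multipliers v_i = (∏_{j≠i}(α_i − α_j))^{−1} mod 13.
  i = 1 (α = 7): (7−6)(7−3)(7−10)(7−8) = 1·4·(−3)·(−1) = 12 ≡ 12, so v_1 = 12^{−1} = 12 (mod 13).
  i = 2 (α = 6): (6−7)(6−3)(6−10)(6−8) = (−1)·3·(−4)·(−2) = −24 ≡ 2, so v_2 = 2^{−1} = 7 (mod 13).
  i = 3 (α = 3): (3−7)(3−6)(3−10)(3−8) = (−4)·(−3)·(−7)·(−5) = 420 ≡ 4, so v_3 = 4^{−1} = 10 (mod 13).
  i = 4 (α = 10): (10−7)(10−6)(10−3)(10−8) = 3·4·7·2 = 168 ≡ 12, so v_4 = 12^{−1} = 12 (mod 13).
  i = 5 (α = 8): (8−7)(8−6)(8−3)(8−10) = 1·2·5·(−2) = −20 ≡ 6, so v_5 = 6^{−1} = 11 (mod 13).
  v = [12, 7, 10, 12, 11].
Step 2: syndromes of r = [12, 2, 11, 7, 9] (all sums mod 13).
  S_0 = Σ v_i r_i = 12·12 + 7·2 + 10·11 + 12·7 + 11·9 = 451 ≡ 9.
  S_1 = Σ v_i α_i r_i = 12·7·12 + 7·6·2 + 10·3·11 + 12·10·7 + 11·8·9 = 3054 ≡ 12.
  α_i^2 mod 13 = [10, 10, 9, 9, 12].
  S_2 = Σ v_i α_i^2 r_i = 12·10·12 + 7·10·2 + 10·9·11 + 12·9·7 + 11·12·9 = 4514 ≡ 3.
  S = (9, 12, 3) ≠ 0, so r is not a codeword (an error is present).
Step 3: locate the error. For a single error e at position i, S_ℓ = v_i·e·α_i^ℓ, so α_err = S_1/S_0.
  S_0^{−1} = 9^{−1} = 3 (mod 13), so α_err = 12·3 = 36 ≡ 10 = α_4. Error position i = 4.
  Consistency check: S_2/S_1 = 3·12 = 36 ≡ 10 = α_err ✓ (single-error assumption holds).
Step 4: error magnitude e = S_0/v_4 = S_0·∏_{j≠4}(α_4 − α_j) = 9·12 = 108 ≡ 4 (mod 13).
Step 5: correct position 4: c_4 = r_4 − e = 7 − 4 ≡ 3 (mod 13). Hence c = [12, 2, 11, 3, 9].
  Check: interpolating c through the α_i gives m(x) = 7 + 10·x (degree < 2) with m(α_i) = c_i for every i, so c is indeed a codeword.


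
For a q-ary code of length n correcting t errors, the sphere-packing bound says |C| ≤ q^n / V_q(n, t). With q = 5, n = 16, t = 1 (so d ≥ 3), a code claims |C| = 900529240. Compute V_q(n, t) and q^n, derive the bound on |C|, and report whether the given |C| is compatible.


V_q(n, t) = 65, q^n = 152587890625, Hamming bound = 2347506009, |C| = 900529240 ≤ bound (satisfied).

Step 1: Compute V_q(n, t) = Σ_{j=0}^1 C(n, j) (q−1)^j.
  j = 0: C(16,0)·(4)^0 = 1·1 = 1.
  j = 1: C(16,1)·(4)^1 = 16·4 = 64.
  V_q(n, t) = 1 + 64 = 65.
Step 2: q^n = 5^16 = 152587890625.
Step 3: Hamming bound ⌊q^n / V_q(n,t)⌋ = ⌊152587890625/65⌋ = 2347506009.
Step 4: Compare |C| = 900529240 to 2347506009: satisfied.
The claimed |C| lies below the Hamming bound.


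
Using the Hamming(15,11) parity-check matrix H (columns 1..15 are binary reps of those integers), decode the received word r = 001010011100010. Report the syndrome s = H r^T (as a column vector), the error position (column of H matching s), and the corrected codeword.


s = (0, 0, 1, 1)^T, error position = 3, corrected codeword c = 000010011100010

Compute s = H r^T mod 2 one row at a time:
  s_1 = 1 + 1 + 1 + 0 + 0 + 0 + 1 + 0 = 4 ≡ 0 (mod 2).
  s_2 = 0 + 1 + 0 + 0 + 0 + 0 + 1 + 0 = 2 ≡ 0 (mod 2).
  s_3 = 0 + 1 + 0 + 0 + 1 + 0 + 1 + 0 = 3 ≡ 1 (mod 2).
  s_4 = 0 + 1 + 1 + 0 + 1 + 0 + 0 + 0 = 3 ≡ 1 (mod 2).
s = (0, 0, 1, 1)^T — this equals column 3 of H (binary 0011), so error is at position 3.
Correct: flip bit 3 of r = 001010011100010 to get c = 000010011100010.


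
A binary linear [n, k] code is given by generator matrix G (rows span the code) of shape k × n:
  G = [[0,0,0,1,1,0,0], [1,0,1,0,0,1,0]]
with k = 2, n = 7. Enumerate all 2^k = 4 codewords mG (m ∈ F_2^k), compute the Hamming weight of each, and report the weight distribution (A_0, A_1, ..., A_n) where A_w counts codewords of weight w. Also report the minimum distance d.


Weight distribution: A_0 = 1, A_2 = 1, A_3 = 1, A_5 = 1. Minimum distance d = 2.

Enumerate all 2^2 = 4 messages m ∈ F_2^2.
For each, compute codeword c = mG in F_2^7, then tally its weight.
  m = 00 → c = 0000000, weight = 0.
  m = 10 → c = 0001100, weight = 2.
  m = 01 → c = 1010010, weight = 3.
  m = 11 → c = 1011110, weight = 5.
Tally weights:
  weight 0: 1 codewords.
  weight 2: 1 codewords.
  weight 3: 1 codewords.
  weight 5: 1 codewords.
Minimum distance d = smallest w > 0 with A_w > 0 = 2.
Sanity: Σ A_w = 4 = 2^2 = 4 ✓.


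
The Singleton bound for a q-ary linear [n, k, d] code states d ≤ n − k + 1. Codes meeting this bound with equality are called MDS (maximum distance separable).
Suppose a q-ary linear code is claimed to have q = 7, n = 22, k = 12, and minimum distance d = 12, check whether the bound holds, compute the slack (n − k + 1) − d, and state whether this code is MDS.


Singleton RHS = n − k + 1 = 11, slack = -1, bound violated (no such code; not MDS).

Singleton bound: d ≤ n − k + 1.
Here n = 22, k = 12, so n − k + 1 = 11.
Given d = 12, check d ≤ 11: NO.
Slack = (n − k + 1) − d = -1.
The slack is negative: d = 12 exceeds n − k + 1 = 11 by 1, so the Singleton bound is violated and no linear [22, 12, 12]_7 code can exist. In particular it is not MDS (MDS requires d = n − k + 1 exactly).
Description: the claimed parameters are [22, 12, 12]_7; such a code would be impossible (violates the Singleton bound).


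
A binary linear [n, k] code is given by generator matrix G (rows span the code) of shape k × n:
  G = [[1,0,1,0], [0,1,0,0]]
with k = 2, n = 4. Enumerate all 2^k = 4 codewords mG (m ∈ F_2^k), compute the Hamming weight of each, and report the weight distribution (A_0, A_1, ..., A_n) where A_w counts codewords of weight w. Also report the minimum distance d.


Weight distribution: A_0 = 1, A_1 = 1, A_2 = 1, A_3 = 1. Minimum distance d = 1.

Enumerate all 2^2 = 4 messages m ∈ F_2^2.
For each, compute codeword c = mG in F_2^4, then tally its weight.
  m = 00 → c = 0000, weight = 0.
  m = 10 → c = 1010, weight = 2.
  m = 01 → c = 0100, weight = 1.
  m = 11 → c = 1110, weight = 3.
Tally weights:
  weight 0: 1 codewords.
  weight 1: 1 codewords.
  weight 2: 1 codewords.
  weight 3: 1 codewords.
Minimum distance d = smallest w > 0 with A_w > 0 = 1.
Sanity: Σ A_w = 4 = 2^2 = 4 ✓.


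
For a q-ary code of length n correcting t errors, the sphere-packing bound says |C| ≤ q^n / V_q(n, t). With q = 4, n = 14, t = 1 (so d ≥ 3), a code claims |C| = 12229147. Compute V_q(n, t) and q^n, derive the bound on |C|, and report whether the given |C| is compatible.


V_q(n, t) = 43, q^n = 268435456, Hamming bound = 6242685, |C| = 12229147 > bound (violated).

Step 1: Compute V_q(n, t) = Σ_{j=0}^1 C(n, j) (q−1)^j.
  j = 0: C(14,0)·(3)^0 = 1·1 = 1.
  j = 1: C(14,1)·(3)^1 = 14·3 = 42.
  V_q(n, t) = 1 + 42 = 43.
Step 2: q^n = 4^14 = 268435456.
Step 3: Hamming bound ⌊q^n / V_q(n,t)⌋ = ⌊268435456/43⌋ = 6242685.
Step 4: Compare |C| = 12229147 to 6242685: violated.
The claimed |C| lies above the Hamming bound, so no 4-ary code of length 14 with d ≥ 3 can have 12229147 codewords.


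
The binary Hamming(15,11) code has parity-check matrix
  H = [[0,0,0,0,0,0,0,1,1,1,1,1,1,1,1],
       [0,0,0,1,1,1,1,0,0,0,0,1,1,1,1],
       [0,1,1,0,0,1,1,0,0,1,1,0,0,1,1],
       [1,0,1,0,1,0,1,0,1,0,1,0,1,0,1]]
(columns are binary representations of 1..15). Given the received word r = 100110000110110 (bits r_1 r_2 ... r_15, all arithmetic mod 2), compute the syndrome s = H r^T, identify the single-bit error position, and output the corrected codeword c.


s = (0, 0, 1, 0)^T, error position = 2, corrected codeword c = 110110000110110

Compute s = H r^T mod 2 one row at a time:
  s_1 = 0 + 0 + 1 + 1 + 0 + 1 + 1 + 0 = 4 ≡ 0 (mod 2).
  s_2 = 1 + 1 + 0 + 0 + 0 + 1 + 1 + 0 = 4 ≡ 0 (mod 2).
  s_3 = 0 + 0 + 0 + 0 + 1 + 1 + 1 + 0 = 3 ≡ 1 (mod 2).
  s_4 = 1 + 0 + 1 + 0 + 0 + 1 + 1 + 0 = 4 ≡ 0 (mod 2).
s = (0, 0, 1, 0)^T — this equals column 2 of H (binary 0010), so error is at position 2.
Correct: flip bit 2 of r = 100110000110110 to get c = 110110000110110.


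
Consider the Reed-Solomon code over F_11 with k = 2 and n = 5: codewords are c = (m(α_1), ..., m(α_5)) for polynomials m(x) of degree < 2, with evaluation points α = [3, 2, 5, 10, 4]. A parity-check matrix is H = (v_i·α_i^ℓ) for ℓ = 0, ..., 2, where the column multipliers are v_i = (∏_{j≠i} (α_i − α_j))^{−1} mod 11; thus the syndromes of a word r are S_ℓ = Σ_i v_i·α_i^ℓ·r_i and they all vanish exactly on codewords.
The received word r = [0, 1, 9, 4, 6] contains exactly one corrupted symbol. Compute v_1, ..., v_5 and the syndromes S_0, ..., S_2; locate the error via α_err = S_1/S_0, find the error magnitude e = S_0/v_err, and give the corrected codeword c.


S = (7, 6, 2), error at position 5, error magnitude e = 7, c = [0, 1, 9, 4, 10].

Step 1: column multipliers v_i = (∏_{j≠i}(α_i − α_j))^{−1} mod 11.
  i = 1 (α = 3): (3−2)(3−5)(3−10)(3−4) = 1·(−2)·(−7)·(−1) = −14 ≡ 8, so v_1 = 8^{−1} = 7 (mod 11).
  i = 2 (α = 2): (2−3)(2−5)(2−10)(2−4) = (−1)·(−3)·(−8)·(−2) = 48 ≡ 4, so v_2 = 4^{−1} = 3 (mod 11).
  i = 3 (α = 5): (5−3)(5−2)(5−10)(5−4) = 2·3·(−5)·1 = −30 ≡ 3, so v_3 = 3^{−1} = 4 (mod 11).
  i = 4 (α = 10): (10−3)(10−2)(10−5)(10−4) = 7·8·5·6 = 1680 ≡ 8, so v_4 = 8^{−1} = 7 (mod 11).
  i = 5 (α = 4): (4−3)(4−2)(4−5)(4−10) = 1·2·(−1)·(−6) = 12 ≡ 1, so v_5 = 1^{−1} = 1 (mod 11).
  v = [7, 3, 4, 7, 1].
Step 2: syndromes of r = [0, 1, 9, 4, 6] (all sums mod 11).
  S_0 = Σ v_i r_i = 7·0 + 3·1 + 4·9 + 7·4 + 1·6 = 73 ≡ 7.
  S_1 = Σ v_i α_i r_i = 7·3·0 + 3·2·1 + 4·5·9 + 7·10·4 + 1·4·6 = 490 ≡ 6.
  α_i^2 mod 11 = [9, 4, 3, 1, 5].
  S_2 = Σ v_i α_i^2 r_i = 7·9·0 + 3·4·1 + 4·3·9 + 7·1·4 + 1·5·6 = 178 ≡ 2.
  S = (7, 6, 2) ≠ 0, so r is not a codeword (an error is present).
Step 3: locate the error. For a single error e at position i, S_ℓ = v_i·e·α_i^ℓ, so α_err = S_1/S_0.
  S_0^{−1} = 7^{−1} = 8 (mod 11), so α_err = 6·8 = 48 ≡ 4 = α_5. Error position i = 5.
  Consistency check: S_2/S_1 = 2·2 = 4 ≡ 4 = α_err ✓ (single-error assumption holds).
Step 4: error magnitude e = S_0/v_5 = S_0·∏_{j≠5}(α_5 − α_j) = 7·1 = 7 ≡ 7 (mod 11).
Step 5: correct position 5: c_5 = r_5 − e = 6 − 7 ≡ 10 (mod 11). Hence c = [0, 1, 9, 4, 10].
  Check: interpolating c through the α_i gives m(x) = 3 + 10·x (degree < 2) with m(α_i) = c_i for every i, so c is indeed a codeword.


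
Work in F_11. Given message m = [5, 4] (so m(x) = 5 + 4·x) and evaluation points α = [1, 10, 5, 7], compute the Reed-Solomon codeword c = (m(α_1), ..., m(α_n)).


c = [9, 1, 3, 0]

Message polynomial: m(x) = 5 + 4·x (mod 11).
For each evaluation point α_i, compute m(α_i) mod 11:
  α_1 = 1: Horner steps 4 → 9, so m(1) = 9.
  α_2 = 10: Horner steps 4 → 1, so m(10) = 1.
  α_3 = 5: Horner steps 4 → 3, so m(5) = 3.
  α_4 = 7: Horner steps 4 → 0, so m(7) = 0.
Codeword c = [9, 1, 3, 0] ∈ F_11^4.


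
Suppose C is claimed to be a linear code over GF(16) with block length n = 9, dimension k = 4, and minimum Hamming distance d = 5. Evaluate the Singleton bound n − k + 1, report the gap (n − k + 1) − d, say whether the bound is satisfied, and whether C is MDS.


Singleton RHS = n − k + 1 = 6, slack = 1, bound satisfied, not MDS.

Singleton bound: d ≤ n − k + 1.
Here n = 9, k = 4, so n − k + 1 = 6.
Given d = 5, check d ≤ 6: YES.
Slack = (n − k + 1) − d = 1.
The code is NOT MDS (slack = 1 > 0).
Description: the claimed parameters are [9, 4, 5]_16; such a code would be non-MDS.


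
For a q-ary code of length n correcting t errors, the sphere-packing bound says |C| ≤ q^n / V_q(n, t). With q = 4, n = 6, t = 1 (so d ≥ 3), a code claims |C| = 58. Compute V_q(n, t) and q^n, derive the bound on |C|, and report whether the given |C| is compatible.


V_q(n, t) = 19, q^n = 4096, Hamming bound = 215, |C| = 58 ≤ bound (satisfied).

Step 1: Compute V_q(n, t) = Σ_{j=0}^1 C(n, j) (q−1)^j.
  j = 0: C(6,0)·(3)^0 = 1·1 = 1.
  j = 1: C(6,1)·(3)^1 = 6·3 = 18.
  V_q(n, t) = 1 + 18 = 19.
Step 2: q^n = 4^6 = 4096.
Step 3: Hamming bound ⌊q^n / V_q(n,t)⌋ = ⌊4096/19⌋ = 215.
Step 4: Compare |C| = 58 to 215: satisfied.
The claimed |C| lies below the Hamming bound.


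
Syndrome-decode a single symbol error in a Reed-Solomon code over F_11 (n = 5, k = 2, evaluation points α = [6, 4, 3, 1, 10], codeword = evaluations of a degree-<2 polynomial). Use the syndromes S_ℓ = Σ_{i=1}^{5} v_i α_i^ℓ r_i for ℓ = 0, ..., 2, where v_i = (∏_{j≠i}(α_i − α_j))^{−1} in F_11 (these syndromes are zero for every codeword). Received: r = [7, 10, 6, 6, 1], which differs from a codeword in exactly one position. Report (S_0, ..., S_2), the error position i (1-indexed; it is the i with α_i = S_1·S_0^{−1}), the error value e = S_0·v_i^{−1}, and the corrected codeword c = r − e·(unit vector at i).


S = (5, 5, 5), error at position 4, error magnitude e = 8, c = [7, 10, 6, 9, 1].

Step 1: column multipliers v_i = (∏_{j≠i}(α_i − α_j))^{−1} mod 11.
  i = 1 (α = 6): (6−4)(6−3)(6−1)(6−10) = 2·3·5·(−4) = −120 ≡ 1, so v_1 = 1^{−1} = 1 (mod 11).
  i = 2 (α = 4): (4−6)(4−3)(4−1)(4−10) = (−2)·1·3·(−6) = 36 ≡ 3, so v_2 = 3^{−1} = 4 (mod 11).
  i = 3 (α = 3): (3−6)(3−4)(3−1)(3−10) = (−3)·(−1)·2·(−7) = −42 ≡ 2, so v_3 = 2^{−1} = 6 (mod 11).
  i = 4 (α = 1): (1−6)(1−4)(1−3)(1−10) = (−5)·(−3)·(−2)·(−9) = 270 ≡ 6, so v_4 = 6^{−1} = 2 (mod 11).
  i = 5 (α = 10): (10−6)(10−4)(10−3)(10−1) = 4·6·7·9 = 1512 ≡ 5, so v_5 = 5^{−1} = 9 (mod 11).
  v = [1, 4, 6, 2, 9].
Step 2: syndromes of r = [7, 10, 6, 6, 1] (all sums mod 11).
  S_0 = Σ v_i r_i = 1·7 + 4·10 + 6·6 + 2·6 + 9·1 = 104 ≡ 5.
  S_1 = Σ v_i α_i r_i = 1·6·7 + 4·4·10 + 6·3·6 + 2·1·6 + 9·10·1 = 412 ≡ 5.
  α_i^2 mod 11 = [3, 5, 9, 1, 1].
  S_2 = Σ v_i α_i^2 r_i = 1·3·7 + 4·5·10 + 6·9·6 + 2·1·6 + 9·1·1 = 566 ≡ 5.
  S = (5, 5, 5) ≠ 0, so r is not a codeword (an error is present).
Step 3: locate the error. For a single error e at position i, S_ℓ = v_i·e·α_i^ℓ, so α_err = S_1/S_0.
  S_0^{−1} = 5^{−1} = 9 (mod 11), so α_err = 5·9 = 45 ≡ 1 = α_4. Error position i = 4.
  Consistency check: S_2/S_1 = 5·9 = 45 ≡ 1 = α_err ✓ (single-error assumption holds).
Step 4: error magnitude e = S_0/v_4 = S_0·∏_{j≠4}(α_4 − α_j) = 5·6 = 30 ≡ 8 (mod 11).
Step 5: correct position 4: c_4 = r_4 − e = 6 − 8 ≡ 9 (mod 11). Hence c = [7, 10, 6, 9, 1].
  Check: interpolating c through the α_i gives m(x) = 5 + 4·x (degree < 2) with m(α_i) = c_i for every i, so c is indeed a codeword.


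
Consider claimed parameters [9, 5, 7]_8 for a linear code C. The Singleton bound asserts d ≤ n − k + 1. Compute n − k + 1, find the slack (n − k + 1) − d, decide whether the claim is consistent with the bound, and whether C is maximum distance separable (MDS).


Singleton RHS = n − k + 1 = 5, slack = -2, bound violated (no such code; not MDS).

Singleton bound: d ≤ n − k + 1.
Here n = 9, k = 5, so n − k + 1 = 5.
Given d = 7, check d ≤ 5: NO.
Slack = (n − k + 1) − d = -2.
The slack is negative: d = 7 exceeds n − k + 1 = 5 by 2, so the Singleton bound is violated and no linear [9, 5, 7]_8 code can exist. In particular it is not MDS (MDS requires d = n − k + 1 exactly).
Description: the claimed parameters are [9, 5, 7]_8; such a code would be impossible (violates the Singleton bound).


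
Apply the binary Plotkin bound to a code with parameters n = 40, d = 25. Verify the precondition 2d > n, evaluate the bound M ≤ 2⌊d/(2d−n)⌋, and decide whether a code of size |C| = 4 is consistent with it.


Plotkin bound M ≤ 4; given |C| = 4 ≤ bound (satisfied).

Check applicability: 2d = 50, n = 40.
2d − n = 10 > 0, so Plotkin applies.
Compute d/(2d−n) = 25/10 ≈ 2.5000.
⌊d/(2d−n)⌋ = 2.
Plotkin bound: M ≤ 2·2 = 4.
Given |C| = 4, check: satisfied.
This |C| is at the Plotkin bound.


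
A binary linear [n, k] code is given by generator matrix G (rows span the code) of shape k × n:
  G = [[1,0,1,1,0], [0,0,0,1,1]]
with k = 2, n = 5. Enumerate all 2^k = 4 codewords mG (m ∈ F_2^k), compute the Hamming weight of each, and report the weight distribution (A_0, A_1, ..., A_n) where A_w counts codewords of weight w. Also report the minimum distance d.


Weight distribution: A_0 = 1, A_2 = 1, A_3 = 2. Minimum distance d = 2.

Enumerate all 2^2 = 4 messages m ∈ F_2^2.
For each, compute codeword c = mG in F_2^5, then tally its weight.
  m = 00 → c = 00000, weight = 0.
  m = 10 → c = 10110, weight = 3.
  m = 01 → c = 00011, weight = 2.
  m = 11 → c = 10101, weight = 3.
Tally weights:
  weight 0: 1 codewords.
  weight 2: 1 codewords.
  weight 3: 2 codewords.
Minimum distance d = smallest w > 0 with A_w > 0 = 2.
Sanity: Σ A_w = 4 = 2^2 = 4 ✓.


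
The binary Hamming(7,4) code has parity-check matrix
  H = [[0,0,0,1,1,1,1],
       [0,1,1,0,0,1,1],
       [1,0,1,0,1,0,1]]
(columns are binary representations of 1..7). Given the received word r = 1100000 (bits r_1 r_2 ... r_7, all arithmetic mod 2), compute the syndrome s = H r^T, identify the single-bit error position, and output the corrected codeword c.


s = (0, 1, 1)^T, error position = 3, corrected codeword c = 1110000

Compute s = H r^T mod 2 one row at a time:
  s_1 = 0 + 0 + 0 + 0 = 0 ≡ 0 (mod 2).
  s_2 = 1 + 0 + 0 + 0 = 1 ≡ 1 (mod 2).
  s_3 = 1 + 0 + 0 + 0 = 1 ≡ 1 (mod 2).
s = (0, 1, 1)^T — this equals column 3 of H (binary 011), so error is at position 3.
Correct: flip bit 3 of r = 1100000 to get c = 1110000.


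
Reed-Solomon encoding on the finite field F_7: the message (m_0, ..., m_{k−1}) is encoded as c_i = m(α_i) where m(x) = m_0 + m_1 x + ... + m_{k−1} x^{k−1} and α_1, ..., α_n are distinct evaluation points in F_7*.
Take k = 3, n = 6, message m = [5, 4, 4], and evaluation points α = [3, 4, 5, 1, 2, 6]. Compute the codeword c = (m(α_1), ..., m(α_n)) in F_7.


c = [4, 1, 6, 6, 1, 5]

Message polynomial: m(x) = 5 + 4·x + 4·x^2 (mod 7).
For each evaluation point α_i, compute m(α_i) mod 7:
  α_1 = 3: Horner steps 4 → 2 → 4, so m(3) = 4.
  α_2 = 4: Horner steps 4 → 6 → 1, so m(4) = 1.
  α_3 = 5: Horner steps 4 → 3 → 6, so m(5) = 6.
  α_4 = 1: Horner steps 4 → 1 → 6, so m(1) = 6.
  α_5 = 2: Horner steps 4 → 5 → 1, so m(2) = 1.
  α_6 = 6: Horner steps 4 → 0 → 5, so m(6) = 5.
Codeword c = [4, 1, 6, 6, 1, 5] ∈ F_7^6.


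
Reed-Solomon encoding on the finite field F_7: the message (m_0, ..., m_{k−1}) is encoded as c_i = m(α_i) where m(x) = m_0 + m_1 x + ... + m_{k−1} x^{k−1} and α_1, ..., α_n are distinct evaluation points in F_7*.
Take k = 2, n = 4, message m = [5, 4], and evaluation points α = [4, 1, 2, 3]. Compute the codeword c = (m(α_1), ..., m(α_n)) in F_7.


c = [0, 2, 6, 3]

Message polynomial: m(x) = 5 + 4·x (mod 7).
For each evaluation point α_i, compute m(α_i) mod 7:
  α_1 = 4: Horner steps 4 → 0, so m(4) = 0.
  α_2 = 1: Horner steps 4 → 2, so m(1) = 2.
  α_3 = 2: Horner steps 4 → 6, so m(2) = 6.
  α_4 = 3: Horner steps 4 → 3, so m(3) = 3.
Codeword c = [0, 2, 6, 3] ∈ F_7^4.
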